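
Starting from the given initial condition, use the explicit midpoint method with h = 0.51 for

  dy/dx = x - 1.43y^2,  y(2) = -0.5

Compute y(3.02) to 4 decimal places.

Midpoint: k1 = f(x_n, y_n); k2 = f(x_n + h/2, y_n + (h/2)·k1); y_{n+1} = y_n + h·k2.
x=2.000000, y=-0.500000:
  k1 = f(2.000000, -0.500000) = 1.642500
  k2 = f(2.255000, -0.081162) = 2.245580
  y ← -0.500000 + 0.51·2.245580 = 0.645246
x=2.510000, y=0.645246:
  k1 = f(2.510000, 0.645246) = 1.914631
  k2 = f(2.765000, 1.133477) = 0.927780
  y ← 0.645246 + 0.51·0.927780 = 1.118414
y(3.02) ≈ 1.1184

1.1184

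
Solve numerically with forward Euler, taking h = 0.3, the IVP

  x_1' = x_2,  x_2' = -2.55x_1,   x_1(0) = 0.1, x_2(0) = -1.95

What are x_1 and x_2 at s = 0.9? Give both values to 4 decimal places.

-1.5896, -0.8194

Euler on (x_1,x_2): x_1_{n+1} = x_1_n + h·x_1', x_2_{n+1} = x_2_n + h·x_2'.
0.000000: (0.100000, -1.950000); f=(-1.950000, -0.255000) → (-0.485000, -2.026500)
0.300000: (-0.485000, -2.026500); f=(-2.026500, 1.236750) → (-1.092950, -1.655475)
0.600000: (-1.092950, -1.655475); f=(-1.655475, 2.787022) → (-1.589593, -0.819368)
(x_1(0.9), x_2(0.9)) ≈ (-1.5896, -0.8194)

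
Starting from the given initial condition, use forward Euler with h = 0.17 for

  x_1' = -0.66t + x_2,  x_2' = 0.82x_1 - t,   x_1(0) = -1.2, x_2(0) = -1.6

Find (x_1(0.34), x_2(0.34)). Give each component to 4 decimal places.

-1.7915, -2.0014

Euler on (x_1,x_2): x_1_{n+1} = x_1_n + h·x_1', x_2_{n+1} = x_2_n + h·x_2'.
0.000000: (-1.200000, -1.600000); f=(-1.600000, -0.984000) → (-1.472000, -1.767280)
0.170000: (-1.472000, -1.767280); f=(-1.879480, -1.377040) → (-1.791512, -2.001377)
(x_1(0.34), x_2(0.34)) ≈ (-1.7915, -2.0014)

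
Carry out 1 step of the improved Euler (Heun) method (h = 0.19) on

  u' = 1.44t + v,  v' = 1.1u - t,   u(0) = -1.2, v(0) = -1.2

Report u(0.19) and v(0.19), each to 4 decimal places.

Heun on (u,v): k1 = f(t_n, state_n); k2 = f(t_n + h, state_n + h·k1); state_{n+1} = state_n + (h/2)·(k1 + k2).
0.000000: (-1.200000, -1.200000)
  k1 = (-1.200000, -1.320000)
  predictor → (-1.428000, -1.450800)
  k2 = (-1.177200, -1.760800)
  → (-1.425834, -1.492676)
(u(0.19), v(0.19)) ≈ (-1.4258, -1.4927)

-1.4258, -1.4927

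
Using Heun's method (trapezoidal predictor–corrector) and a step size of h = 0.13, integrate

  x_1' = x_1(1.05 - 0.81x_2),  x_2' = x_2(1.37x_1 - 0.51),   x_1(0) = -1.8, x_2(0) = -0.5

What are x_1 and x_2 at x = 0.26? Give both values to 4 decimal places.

Heun on (x_1,x_2): k1 = f(x_n, state_n); k2 = f(x_n + h, state_n + h·k1); state_{n+1} = state_n + (h/2)·(k1 + k2).
0.000000: (-1.800000, -0.500000)
  k1 = (-2.619000, 1.488000)
  predictor → (-2.140470, -0.306560)
  k2 = (-2.779001, 1.055316)
  → (-2.150870, -0.334684)
0.130000: (-2.150870, -0.334684)
  k1 = (-2.841502, 1.156901)
  predictor → (-2.520265, -0.184287)
  k2 = (-3.022486, 0.730287)
  → (-2.532029, -0.212017)
(x_1(0.26), x_2(0.26)) ≈ (-2.5320, -0.2120)

-2.5320, -0.2120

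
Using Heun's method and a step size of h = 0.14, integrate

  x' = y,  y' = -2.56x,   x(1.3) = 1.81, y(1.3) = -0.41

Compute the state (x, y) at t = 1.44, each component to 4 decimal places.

Heun on (x,y): k1 = f(t_n, state_n); k2 = f(t_n + h, state_n + h·k1); state_{n+1} = state_n + (h/2)·(k1 + k2).
1.300000: (1.810000, -0.410000)
  k1 = (-0.410000, -4.633600)
  predictor → (1.752600, -1.058704)
  k2 = (-1.058704, -4.486656)
  → (1.707191, -1.048418)
(x(1.44), y(1.44)) ≈ (1.7072, -1.0484)

1.7072, -1.0484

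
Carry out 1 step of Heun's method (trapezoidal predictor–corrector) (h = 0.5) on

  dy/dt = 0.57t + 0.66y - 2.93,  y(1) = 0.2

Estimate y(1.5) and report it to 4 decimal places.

-1.0266

Heun: k1 = f(t_n, y_n); k2 = f(t_n + h, y_n + h·k1); y_{n+1} = y_n + (h/2)·(k1 + k2).
t=1.000000, y=0.200000:
  k1 = f(1.000000, 0.200000) = -2.228000
  k2 = f(1.500000, -0.914000) = -2.678240
  y ← 0.200000 + (0.5/2)·(-2.228000 + (-2.678240)) = -1.026560
y(1.5) ≈ -1.0266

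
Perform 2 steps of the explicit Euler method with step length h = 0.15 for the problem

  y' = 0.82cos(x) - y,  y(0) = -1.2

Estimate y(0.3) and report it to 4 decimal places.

Euler: y_{n+1} = y_n + h·f(x_n, y_n).
x=0.000000, y=-1.200000: f=2.020000 → y ← -1.200000 + 0.15·2.020000 = -0.897000
x=0.150000, y=-0.897000: f=1.707792 → y ← -0.897000 + 0.15·1.707792 = -0.640831
y(0.3) ≈ -0.6408

-0.6408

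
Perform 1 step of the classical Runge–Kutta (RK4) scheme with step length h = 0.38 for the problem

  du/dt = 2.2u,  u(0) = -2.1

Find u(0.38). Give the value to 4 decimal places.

RK4: k1 = f(t_n, u_n); k2 = f(t_n + h/2, u_n + (h/2)·k1); k3 = f(t_n + h/2, u_n + (h/2)·k2); k4 = f(t_n + h, u_n + h·k3); u_{n+1} = u_n + (h/6)·(k1 + 2k2 + 2k3 + k4).
t=0.000000, u=-2.100000:
  k1 = f(0.000000, -2.100000) = -4.620000
  k2 = f(0.190000, -2.977800) = -6.551160
  k3 = f(0.190000, -3.344720) = -7.358385
  k4 = f(0.380000, -4.896186) = -10.771610
  u ← -2.100000 + (0.38/6)·(k1 + 2k2 + 2k3 + k4) = -4.836678
u(0.38) ≈ -4.8367

-4.8367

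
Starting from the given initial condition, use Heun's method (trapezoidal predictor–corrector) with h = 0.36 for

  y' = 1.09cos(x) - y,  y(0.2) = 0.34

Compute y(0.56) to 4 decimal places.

Heun: k1 = f(x_n, y_n); k2 = f(x_n + h, y_n + h·k1); y_{n+1} = y_n + (h/2)·(k1 + k2).
x=0.200000, y=0.340000:
  k1 = f(0.200000, 0.340000) = 0.728273
  k2 = f(0.560000, 0.602178) = 0.321330
  y ← 0.340000 + (0.36/2)·(0.728273 + 0.321330) = 0.528928
y(0.56) ≈ 0.5289

0.5289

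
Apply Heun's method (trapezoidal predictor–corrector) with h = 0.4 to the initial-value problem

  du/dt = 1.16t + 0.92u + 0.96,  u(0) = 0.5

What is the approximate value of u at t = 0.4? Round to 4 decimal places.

Heun: k1 = f(t_n, u_n); k2 = f(t_n + h, u_n + h·k1); u_{n+1} = u_n + (h/2)·(k1 + k2).
t=0.000000, u=0.500000:
  k1 = f(0.000000, 0.500000) = 1.420000
  k2 = f(0.400000, 1.068000) = 2.406560
  u ← 0.500000 + (0.4/2)·(1.420000 + 2.406560) = 1.265312
u(0.4) ≈ 1.2653

1.2653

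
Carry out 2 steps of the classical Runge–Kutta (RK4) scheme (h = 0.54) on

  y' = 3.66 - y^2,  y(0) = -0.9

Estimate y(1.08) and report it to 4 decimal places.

1.6412

RK4: k1 = f(s_n, y_n); k2 = f(s_n + h/2, y_n + (h/2)·k1); k3 = f(s_n + h/2, y_n + (h/2)·k2); k4 = f(s_n + h, y_n + h·k3); y_{n+1} = y_n + (h/6)·(k1 + 2k2 + 2k3 + k4).
s=0.000000, y=-0.900000:
  k1 = f(0.000000, -0.900000) = 2.850000
  k2 = f(0.270000, -0.130500) = 3.642970
  k3 = f(0.270000, 0.083602) = 3.653011
  k4 = f(0.540000, 1.072626) = 2.509474
  y ← -0.900000 + (0.54/6)·(k1 + 2k2 + 2k3 + k4) = 0.895629
s=0.540000, y=0.895629:
  k1 = f(0.540000, 0.895629) = 2.857848
  k2 = f(0.810000, 1.667248) = 0.880283
  k3 = f(0.810000, 1.133306) = 2.375618
  k4 = f(1.080000, 2.178463) = -1.085701
  y ← 0.895629 + (0.54/6)·(k1 + 2k2 + 2k3 + k4) = 1.641185
y(1.08) ≈ 1.6412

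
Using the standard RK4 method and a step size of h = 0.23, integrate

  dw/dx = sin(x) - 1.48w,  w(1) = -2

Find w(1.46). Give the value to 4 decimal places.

RK4: k1 = f(x_n, w_n); k2 = f(x_n + h/2, w_n + (h/2)·k1); k3 = f(x_n + h/2, w_n + (h/2)·k2); k4 = f(x_n + h, w_n + h·k3); w_{n+1} = w_n + (h/6)·(k1 + 2k2 + 2k3 + k4).
x=1.000000, w=-2.000000:
  k1 = f(1.000000, -2.000000) = 3.801471
  k2 = f(1.115000, -1.562831) = 3.210900
  k3 = f(1.115000, -1.630746) = 3.311416
  k4 = f(1.230000, -1.238374) = 2.775283
  w ← -2.000000 + (0.23/6)·(k1 + 2k2 + 2k3 + k4) = -1.247847
x=1.230000, w=-1.247847:
  k1 = f(1.230000, -1.247847) = 2.789302
  k2 = f(1.345000, -0.927077) = 2.346690
  k3 = f(1.345000, -0.977977) = 2.422023
  k4 = f(1.460000, -0.690782) = 2.016225
  w ← -1.247847 + (0.23/6)·(k1 + 2k2 + 2k3 + k4) = -0.698034
w(1.46) ≈ -0.6980

-0.6980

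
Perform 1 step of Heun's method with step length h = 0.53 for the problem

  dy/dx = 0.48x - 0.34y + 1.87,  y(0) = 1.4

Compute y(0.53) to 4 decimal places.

Heun: k1 = f(x_n, y_n); k2 = f(x_n + h, y_n + h·k1); y_{n+1} = y_n + (h/2)·(k1 + k2).
x=0.000000, y=1.400000:
  k1 = f(0.000000, 1.400000) = 1.394000
  k2 = f(0.530000, 2.138820) = 1.397201
  y ← 1.400000 + (0.53/2)·(1.394000 + 1.397201) = 2.139668
y(0.53) ≈ 2.1397

2.1397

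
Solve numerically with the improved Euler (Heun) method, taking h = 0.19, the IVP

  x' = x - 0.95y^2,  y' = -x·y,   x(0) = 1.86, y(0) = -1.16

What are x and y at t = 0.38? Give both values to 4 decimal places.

2.3850, -0.5462

Heun on (x,y): k1 = f(t_n, state_n); k2 = f(t_n + h, state_n + h·k1); state_{n+1} = state_n + (h/2)·(k1 + k2).
0.000000: (1.860000, -1.160000)
  k1 = (0.581680, 2.157600)
  predictor → (1.970519, -0.750056)
  k2 = (1.436064, 1.478000)
  → (2.051686, -0.814618)
0.190000: (2.051686, -0.814618)
  k1 = (1.421263, 1.671340)
  predictor → (2.321726, -0.497063)
  k2 = (2.087007, 1.154045)
  → (2.384971, -0.546206)
(x(0.38), y(0.38)) ≈ (2.3850, -0.5462)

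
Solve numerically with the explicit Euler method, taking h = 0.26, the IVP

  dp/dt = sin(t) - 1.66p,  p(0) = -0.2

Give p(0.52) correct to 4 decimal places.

0.0022

Euler: p_{n+1} = p_n + h·f(t_n, p_n).
t=0.000000, p=-0.200000: f=0.332000 → p ← -0.200000 + 0.26·0.332000 = -0.113680
t=0.260000, p=-0.113680: f=0.445789 → p ← -0.113680 + 0.26·0.445789 = 0.002225
p(0.52) ≈ 0.0022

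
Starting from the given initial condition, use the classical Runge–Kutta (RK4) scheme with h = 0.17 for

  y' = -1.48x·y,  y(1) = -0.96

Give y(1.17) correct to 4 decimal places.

-0.7307

RK4: k1 = f(x_n, y_n); k2 = f(x_n + h/2, y_n + (h/2)·k1); k3 = f(x_n + h/2, y_n + (h/2)·k2); k4 = f(x_n + h, y_n + h·k3); y_{n+1} = y_n + (h/6)·(k1 + 2k2 + 2k3 + k4).
x=1.000000, y=-0.960000:
  k1 = f(1.000000, -0.960000) = 1.420800
  k2 = f(1.085000, -0.839232) = 1.347639
  k3 = f(1.085000, -0.845451) = 1.357625
  k4 = f(1.170000, -0.729204) = 1.262689
  y ← -0.960000 + (0.17/6)·(k1 + 2k2 + 2k3 + k4) = -0.730670
y(1.17) ≈ -0.7307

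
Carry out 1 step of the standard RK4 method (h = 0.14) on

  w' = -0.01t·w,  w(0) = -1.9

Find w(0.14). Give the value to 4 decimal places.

RK4: k1 = f(t_n, w_n); k2 = f(t_n + h/2, w_n + (h/2)·k1); k3 = f(t_n + h/2, w_n + (h/2)·k2); k4 = f(t_n + h, w_n + h·k3); w_{n+1} = w_n + (h/6)·(k1 + 2k2 + 2k3 + k4).
t=0.000000, w=-1.900000:
  k1 = f(0.000000, -1.900000) = 0.000000
  k2 = f(0.070000, -1.900000) = 0.001330
  k3 = f(0.070000, -1.899907) = 0.001330
  k4 = f(0.140000, -1.899814) = 0.002660
  w ← -1.900000 + (0.14/6)·(k1 + 2k2 + 2k3 + k4) = -1.899814
w(0.14) ≈ -1.8998

-1.8998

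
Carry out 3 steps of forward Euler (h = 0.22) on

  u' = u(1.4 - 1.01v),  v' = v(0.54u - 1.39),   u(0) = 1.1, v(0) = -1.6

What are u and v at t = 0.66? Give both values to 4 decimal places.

Euler on (u,v): u_{n+1} = u_n + h·u', v_{n+1} = v_n + h·v'.
0.000000: (1.100000, -1.600000); f=(3.317600, 1.273600) → (1.829872, -1.319808)
0.220000: (1.829872, -1.319808); f=(5.001051, 0.530390) → (2.930103, -1.203122)
0.440000: (2.930103, -1.203122); f=(7.662670, -0.231307) → (4.615891, -1.254010)
(u(0.66), v(0.66)) ≈ (4.6159, -1.2540)

4.6159, -1.2540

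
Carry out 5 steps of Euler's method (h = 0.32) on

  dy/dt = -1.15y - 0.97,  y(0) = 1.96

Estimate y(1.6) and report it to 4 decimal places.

-0.5608

Euler: y_{n+1} = y_n + h·f(t_n, y_n).
t=0.000000, y=1.960000: f=-3.224000 → y ← 1.960000 + 0.32·(-3.224000) = 0.928320
t=0.320000, y=0.928320: f=-2.037568 → y ← 0.928320 + 0.32·(-2.037568) = 0.276298
t=0.640000, y=0.276298: f=-1.287743 → y ← 0.276298 + 0.32·(-1.287743) = -0.135780
t=0.960000, y=-0.135780: f=-0.813854 → y ← -0.135780 + 0.32·(-0.813854) = -0.396213
t=1.280000, y=-0.396213: f=-0.514355 → y ← -0.396213 + 0.32·(-0.514355) = -0.560806
y(1.6) ≈ -0.5608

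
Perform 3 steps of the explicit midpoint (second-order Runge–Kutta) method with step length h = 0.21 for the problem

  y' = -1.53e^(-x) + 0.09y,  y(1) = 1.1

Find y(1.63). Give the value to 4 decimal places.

Midpoint: k1 = f(x_n, y_n); k2 = f(x_n + h/2, y_n + (h/2)·k1); y_{n+1} = y_n + h·k2.
x=1.000000, y=1.100000:
  k1 = f(1.000000, 1.100000) = -0.463856
  k2 = f(1.105000, 1.051295) = -0.412136
  y ← 1.100000 + 0.21·(-0.412136) = 1.013451
x=1.210000, y=1.013451:
  k1 = f(1.210000, 1.013451) = -0.365031
  k2 = f(1.315000, 0.975123) = -0.323005
  y ← 1.013451 + 0.21·(-0.323005) = 0.945620
x=1.420000, y=0.945620:
  k1 = f(1.420000, 0.945620) = -0.284717
  k2 = f(1.525000, 0.915725) = -0.250545
  y ← 0.945620 + 0.21·(-0.250545) = 0.893006
y(1.63) ≈ 0.8930

0.8930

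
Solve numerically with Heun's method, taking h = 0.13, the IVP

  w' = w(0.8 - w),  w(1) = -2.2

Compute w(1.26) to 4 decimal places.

-6.3852

Heun: k1 = f(t_n, w_n); k2 = f(t_n + h, w_n + h·k1); w_{n+1} = w_n + (h/2)·(k1 + k2).
t=1.000000, w=-2.200000:
  k1 = f(1.000000, -2.200000) = -6.600000
  k2 = f(1.130000, -3.058000) = -11.797764
  w ← -2.200000 + (0.13/2)·(-6.600000 + (-11.797764)) = -3.395855
t=1.130000, w=-3.395855:
  k1 = f(1.130000, -3.395855) = -14.248513
  k2 = f(1.260000, -5.248161) = -31.741726
  w ← -3.395855 + (0.13/2)·(-14.248513 + (-31.741726)) = -6.385220
w(1.26) ≈ -6.3852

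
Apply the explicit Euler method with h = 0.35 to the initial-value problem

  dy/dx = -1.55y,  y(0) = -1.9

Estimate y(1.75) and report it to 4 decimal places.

-0.0381

Euler: y_{n+1} = y_n + h·f(x_n, y_n).
x=0.000000, y=-1.900000: f=2.945000 → y ← -1.900000 + 0.35·2.945000 = -0.869250
x=0.350000, y=-0.869250: f=1.347338 → y ← -0.869250 + 0.35·1.347338 = -0.397682
x=0.700000, y=-0.397682: f=0.616407 → y ← -0.397682 + 0.35·0.616407 = -0.181939
x=1.050000, y=-0.181939: f=0.282006 → y ← -0.181939 + 0.35·0.282006 = -0.083237
x=1.400000, y=-0.083237: f=0.129018 → y ← -0.083237 + 0.35·0.129018 = -0.038081
y(1.75) ≈ -0.0381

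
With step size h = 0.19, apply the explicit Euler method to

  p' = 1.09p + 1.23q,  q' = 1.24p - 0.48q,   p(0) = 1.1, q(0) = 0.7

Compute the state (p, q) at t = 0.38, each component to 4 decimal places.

Euler on (p,q): p_{n+1} = p_n + h·p', q_{n+1} = q_n + h·q'.
0.000000: (1.100000, 0.700000); f=(2.060000, 1.028000) → (1.491400, 0.895320)
0.190000: (1.491400, 0.895320); f=(2.726870, 1.419582) → (2.009505, 1.165041)
(p(0.38), q(0.38)) ≈ (2.0095, 1.1650)

2.0095, 1.1650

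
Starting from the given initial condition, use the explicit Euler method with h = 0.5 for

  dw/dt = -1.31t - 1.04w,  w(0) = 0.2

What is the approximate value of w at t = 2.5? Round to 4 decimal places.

Euler: w_{n+1} = w_n + h·f(t_n, w_n).
t=0.000000, w=0.200000: f=-0.208000 → w ← 0.200000 + 0.5·(-0.208000) = 0.096000
t=0.500000, w=0.096000: f=-0.754840 → w ← 0.096000 + 0.5·(-0.754840) = -0.281420
t=1.000000, w=-0.281420: f=-1.017323 → w ← -0.281420 + 0.5·(-1.017323) = -0.790082
t=1.500000, w=-0.790082: f=-1.143315 → w ← -0.790082 + 0.5·(-1.143315) = -1.361739
t=2.000000, w=-1.361739: f=-1.203791 → w ← -1.361739 + 0.5·(-1.203791) = -1.963635
w(2.5) ≈ -1.9636

-1.9636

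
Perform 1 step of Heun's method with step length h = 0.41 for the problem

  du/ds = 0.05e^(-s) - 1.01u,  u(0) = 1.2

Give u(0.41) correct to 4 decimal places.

0.8188

Heun: k1 = f(s_n, u_n); k2 = f(s_n + h, u_n + h·k1); u_{n+1} = u_n + (h/2)·(k1 + k2).
s=0.000000, u=1.200000:
  k1 = f(0.000000, 1.200000) = -1.162000
  k2 = f(0.410000, 0.723580) = -0.697633
  u ← 1.200000 + (0.41/2)·(-1.162000 + (-0.697633)) = 0.818775
u(0.41) ≈ 0.8188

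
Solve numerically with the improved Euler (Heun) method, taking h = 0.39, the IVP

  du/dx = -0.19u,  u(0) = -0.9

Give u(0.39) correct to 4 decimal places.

Heun: k1 = f(x_n, u_n); k2 = f(x_n + h, u_n + h·k1); u_{n+1} = u_n + (h/2)·(k1 + k2).
x=0.000000, u=-0.900000:
  k1 = f(0.000000, -0.900000) = 0.171000
  k2 = f(0.390000, -0.833310) = 0.158329
  u ← -0.900000 + (0.39/2)·(0.171000 + 0.158329) = -0.835781
u(0.39) ≈ -0.8358

-0.8358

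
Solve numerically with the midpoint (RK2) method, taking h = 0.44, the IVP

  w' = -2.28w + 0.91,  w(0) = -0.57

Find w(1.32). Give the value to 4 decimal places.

Midpoint: k1 = f(x_n, w_n); k2 = f(x_n + h/2, w_n + (h/2)·k1); w_{n+1} = w_n + h·k2.
x=0.000000, w=-0.570000:
  k1 = f(0.000000, -0.570000) = 2.209600
  k2 = f(0.220000, -0.083888) = 1.101265
  w ← -0.570000 + 0.44·1.101265 = -0.085444
x=0.440000, w=-0.085444:
  k1 = f(0.440000, -0.085444) = 1.104811
  k2 = f(0.660000, 0.157615) = 0.550638
  w ← -0.085444 + 0.44·0.550638 = 0.156837
x=0.880000, w=0.156837:
  k1 = f(0.880000, 0.156837) = 0.552411
  k2 = f(1.100000, 0.278368) = 0.275322
  w ← 0.156837 + 0.44·0.275322 = 0.277979
w(1.32) ≈ 0.2780

0.2780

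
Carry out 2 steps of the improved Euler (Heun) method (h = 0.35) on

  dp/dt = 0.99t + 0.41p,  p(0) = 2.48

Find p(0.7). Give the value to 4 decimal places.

Heun: k1 = f(t_n, p_n); k2 = f(t_n + h, p_n + h·k1); p_{n+1} = p_n + (h/2)·(k1 + k2).
t=0.000000, p=2.480000:
  k1 = f(0.000000, 2.480000) = 1.016800
  k2 = f(0.350000, 2.835880) = 1.509211
  p ← 2.480000 + (0.35/2)·(1.016800 + 1.509211) = 2.922052
t=0.350000, p=2.922052:
  k1 = f(0.350000, 2.922052) = 1.544541
  k2 = f(0.700000, 3.462641) = 2.112683
  p ← 2.922052 + (0.35/2)·(1.544541 + 2.112683) = 3.562066
p(0.7) ≈ 3.5621

3.5621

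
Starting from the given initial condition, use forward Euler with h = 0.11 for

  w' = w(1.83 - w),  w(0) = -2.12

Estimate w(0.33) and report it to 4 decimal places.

Euler: w_{n+1} = w_n + h·f(x_n, w_n).
x=0.000000, w=-2.120000: f=-8.374000 → w ← -2.120000 + 0.11·(-8.374000) = -3.041140
x=0.110000, w=-3.041140: f=-14.813819 → w ← -3.041140 + 0.11·(-14.813819) = -4.670660
x=0.220000, w=-4.670660: f=-30.362373 → w ← -4.670660 + 0.11·(-30.362373) = -8.010521
w(0.33) ≈ -8.0105

-8.0105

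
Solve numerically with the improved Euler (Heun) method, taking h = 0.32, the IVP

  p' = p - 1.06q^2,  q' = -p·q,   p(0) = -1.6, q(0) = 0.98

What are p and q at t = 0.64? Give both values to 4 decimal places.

-6.5284, 5.2290

Heun on (p,q): k1 = f(t_n, state_n); k2 = f(t_n + h, state_n + h·k1); state_{n+1} = state_n + (h/2)·(k1 + k2).
0.000000: (-1.600000, 0.980000)
  k1 = (-2.618024, 1.568000)
  predictor → (-2.437768, 1.481760)
  k2 = (-4.765117, 3.612187)
  → (-2.781303, 1.808830)
0.320000: (-2.781303, 1.808830)
  k1 = (-6.249480, 5.030903)
  predictor → (-4.781136, 3.418719)
  k2 = (-17.170033, 16.345360)
  → (-6.528425, 5.229032)
(p(0.64), q(0.64)) ≈ (-6.5284, 5.2290)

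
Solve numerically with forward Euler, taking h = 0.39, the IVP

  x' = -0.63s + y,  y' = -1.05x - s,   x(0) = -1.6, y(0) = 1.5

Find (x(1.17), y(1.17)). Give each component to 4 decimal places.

0.4814, 2.2252

Euler on (x,y): x_{n+1} = x_n + h·x', y_{n+1} = y_n + h·y'.
0.000000: (-1.600000, 1.500000); f=(1.500000, 1.680000) → (-1.015000, 2.155200)
0.390000: (-1.015000, 2.155200); f=(1.909500, 0.675750) → (-0.270295, 2.418743)
0.780000: (-0.270295, 2.418743); f=(1.927343, -0.496190) → (0.481369, 2.225228)
(x(1.17), y(1.17)) ≈ (0.4814, 2.2252)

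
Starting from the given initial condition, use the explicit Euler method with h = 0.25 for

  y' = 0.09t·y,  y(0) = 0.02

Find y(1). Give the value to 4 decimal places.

0.0207

Euler: y_{n+1} = y_n + h·f(t_n, y_n).
t=0.000000, y=0.020000: f=0.000000 → y ← 0.020000 + 0.25·0.000000 = 0.020000
t=0.250000, y=0.020000: f=0.000450 → y ← 0.020000 + 0.25·0.000450 = 0.020113
t=0.500000, y=0.020113: f=0.000905 → y ← 0.020113 + 0.25·0.000905 = 0.020339
t=0.750000, y=0.020339: f=0.001373 → y ← 0.020339 + 0.25·0.001373 = 0.020682
y(1) ≈ 0.0207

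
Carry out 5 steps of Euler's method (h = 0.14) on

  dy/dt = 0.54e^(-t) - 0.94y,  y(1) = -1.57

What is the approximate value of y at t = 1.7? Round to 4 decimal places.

-0.6961

Euler: y_{n+1} = y_n + h·f(t_n, y_n).
t=1.000000, y=-1.570000: f=1.674455 → y ← -1.570000 + 0.14·1.674455 = -1.335576
t=1.140000, y=-1.335576: f=1.428144 → y ← -1.335576 + 0.14·1.428144 = -1.135636
t=1.280000, y=-1.135636: f=1.217638 → y ← -1.135636 + 0.14·1.217638 = -0.965167
t=1.420000, y=-0.965167: f=1.037782 → y ← -0.965167 + 0.14·1.037782 = -0.819877
t=1.560000, y=-0.819877: f=0.884158 → y ← -0.819877 + 0.14·0.884158 = -0.696095
y(1.7) ≈ -0.6961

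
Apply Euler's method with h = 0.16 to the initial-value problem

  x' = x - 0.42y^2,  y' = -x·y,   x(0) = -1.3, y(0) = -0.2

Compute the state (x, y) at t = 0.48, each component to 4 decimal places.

-2.0434, -0.3843

Euler on (x,y): x_{n+1} = x_n + h·x', y_{n+1} = y_n + h·y'.
0.000000: (-1.300000, -0.200000); f=(-1.316800, -0.260000) → (-1.510688, -0.241600)
0.160000: (-1.510688, -0.241600); f=(-1.535204, -0.364982) → (-1.756321, -0.299997)
0.320000: (-1.756321, -0.299997); f=(-1.794120, -0.526891) → (-2.043380, -0.384300)
(x(0.48), y(0.48)) ≈ (-2.0434, -0.3843)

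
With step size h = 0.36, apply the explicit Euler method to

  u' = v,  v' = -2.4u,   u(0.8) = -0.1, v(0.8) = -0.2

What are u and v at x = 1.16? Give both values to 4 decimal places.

-0.1720, -0.1136

Euler on (u,v): u_{n+1} = u_n + h·u', v_{n+1} = v_n + h·v'.
0.800000: (-0.100000, -0.200000); f=(-0.200000, 0.240000) → (-0.172000, -0.113600)
(u(1.16), v(1.16)) ≈ (-0.1720, -0.1136)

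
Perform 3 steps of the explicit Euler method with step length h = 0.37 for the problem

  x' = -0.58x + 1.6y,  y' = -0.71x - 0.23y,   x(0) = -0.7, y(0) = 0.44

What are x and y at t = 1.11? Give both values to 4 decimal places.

0.4568, 0.5289

Euler on (x,y): x_{n+1} = x_n + h·x', y_{n+1} = y_n + h·y'.
0.000000: (-0.700000, 0.440000); f=(1.110000, 0.395800) → (-0.289300, 0.586446)
0.370000: (-0.289300, 0.586446); f=(1.106108, 0.070520) → (0.119960, 0.612539)
0.740000: (0.119960, 0.612539); f=(0.910485, -0.226055) → (0.456839, 0.528898)
(x(1.11), y(1.11)) ≈ (0.4568, 0.5289)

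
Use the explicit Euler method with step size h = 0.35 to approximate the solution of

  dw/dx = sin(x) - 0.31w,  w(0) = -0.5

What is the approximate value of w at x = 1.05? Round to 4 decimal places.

-0.0218

Euler: w_{n+1} = w_n + h·f(x_n, w_n).
x=0.000000, w=-0.500000: f=0.155000 → w ← -0.500000 + 0.35·0.155000 = -0.445750
x=0.350000, w=-0.445750: f=0.481080 → w ← -0.445750 + 0.35·0.481080 = -0.277372
x=0.700000, w=-0.277372: f=0.730203 → w ← -0.277372 + 0.35·0.730203 = -0.021801
w(1.05) ≈ -0.0218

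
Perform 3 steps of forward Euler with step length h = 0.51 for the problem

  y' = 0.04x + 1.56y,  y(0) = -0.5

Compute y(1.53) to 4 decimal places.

-2.8552

Euler: y_{n+1} = y_n + h·f(x_n, y_n).
x=0.000000, y=-0.500000: f=-0.780000 → y ← -0.500000 + 0.51·(-0.780000) = -0.897800
x=0.510000, y=-0.897800: f=-1.380168 → y ← -0.897800 + 0.51·(-1.380168) = -1.601686
x=1.020000, y=-1.601686: f=-2.457830 → y ← -1.601686 + 0.51·(-2.457830) = -2.855179
y(1.53) ≈ -2.8552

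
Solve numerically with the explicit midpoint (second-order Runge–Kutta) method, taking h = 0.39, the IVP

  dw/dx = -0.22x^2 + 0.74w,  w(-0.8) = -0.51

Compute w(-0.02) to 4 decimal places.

Midpoint: k1 = f(x_n, w_n); k2 = f(x_n + h/2, w_n + (h/2)·k1); w_{n+1} = w_n + h·k2.
x=-0.800000, w=-0.510000:
  k1 = f(-0.800000, -0.510000) = -0.518200
  k2 = f(-0.605000, -0.611049) = -0.532702
  w ← -0.510000 + 0.39·(-0.532702) = -0.717754
x=-0.410000, w=-0.717754:
  k1 = f(-0.410000, -0.717754) = -0.568120
  k2 = f(-0.215000, -0.828537) = -0.623287
  w ← -0.717754 + 0.39·(-0.623287) = -0.960836
w(-0.02) ≈ -0.9608

-0.9608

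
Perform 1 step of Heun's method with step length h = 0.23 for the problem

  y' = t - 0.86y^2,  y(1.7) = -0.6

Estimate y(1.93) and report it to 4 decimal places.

Heun: k1 = f(t_n, y_n); k2 = f(t_n + h, y_n + h·k1); y_{n+1} = y_n + (h/2)·(k1 + k2).
t=1.700000, y=-0.600000:
  k1 = f(1.700000, -0.600000) = 1.390400
  k2 = f(1.930000, -0.280208) = 1.862476
  y ← -0.600000 + (0.23/2)·(1.390400 + 1.862476) = -0.225919
y(1.93) ≈ -0.2259

-0.2259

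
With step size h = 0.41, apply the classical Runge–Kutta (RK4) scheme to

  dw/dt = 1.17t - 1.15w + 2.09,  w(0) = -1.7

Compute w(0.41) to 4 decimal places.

-0.2936

RK4: k1 = f(t_n, w_n); k2 = f(t_n + h/2, w_n + (h/2)·k1); k3 = f(t_n + h/2, w_n + (h/2)·k2); k4 = f(t_n + h, w_n + h·k3); w_{n+1} = w_n + (h/6)·(k1 + 2k2 + 2k3 + k4).
t=0.000000, w=-1.700000:
  k1 = f(0.000000, -1.700000) = 4.045000
  k2 = f(0.205000, -0.870775) = 3.331241
  k3 = f(0.205000, -1.017096) = 3.499510
  k4 = f(0.410000, -0.265201) = 2.874681
  w ← -1.700000 + (0.41/6)·(k1 + 2k2 + 2k3 + k4) = -0.293619
w(0.41) ≈ -0.2936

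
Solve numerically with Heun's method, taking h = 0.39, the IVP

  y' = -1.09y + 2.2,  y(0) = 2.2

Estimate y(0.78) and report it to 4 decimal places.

Heun: k1 = f(t_n, y_n); k2 = f(t_n + h, y_n + h·k1); y_{n+1} = y_n + (h/2)·(k1 + k2).
t=0.000000, y=2.200000:
  k1 = f(0.000000, 2.200000) = -0.198000
  k2 = f(0.390000, 2.122780) = -0.113830
  y ← 2.200000 + (0.39/2)·(-0.198000 + (-0.113830)) = 2.139193
t=0.390000, y=2.139193:
  k1 = f(0.390000, 2.139193) = -0.131720
  k2 = f(0.780000, 2.087822) = -0.075726
  y ← 2.139193 + (0.39/2)·(-0.131720 + (-0.075726)) = 2.098741
y(0.78) ≈ 2.0987

2.0987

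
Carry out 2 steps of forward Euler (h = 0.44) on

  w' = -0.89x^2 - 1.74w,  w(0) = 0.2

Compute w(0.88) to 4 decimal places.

Euler: w_{n+1} = w_n + h·f(x_n, w_n).
x=0.000000, w=0.200000: f=-0.348000 → w ← 0.200000 + 0.44·(-0.348000) = 0.046880
x=0.440000, w=0.046880: f=-0.253875 → w ← 0.046880 + 0.44·(-0.253875) = -0.064825
w(0.88) ≈ -0.0648

-0.0648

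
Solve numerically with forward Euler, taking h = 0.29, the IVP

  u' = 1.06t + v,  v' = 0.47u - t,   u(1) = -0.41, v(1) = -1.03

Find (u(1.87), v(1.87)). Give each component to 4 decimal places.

Euler on (u,v): u_{n+1} = u_n + h·u', v_{n+1} = v_n + h·v'.
1.000000: (-0.410000, -1.030000); f=(0.030000, -1.192700) → (-0.401300, -1.375883)
1.290000: (-0.401300, -1.375883); f=(-0.008483, -1.478611) → (-0.403760, -1.804680)
1.580000: (-0.403760, -1.804680); f=(-0.129880, -1.769767) → (-0.441425, -2.317913)
(u(1.87), v(1.87)) ≈ (-0.4414, -2.3179)

-0.4414, -2.3179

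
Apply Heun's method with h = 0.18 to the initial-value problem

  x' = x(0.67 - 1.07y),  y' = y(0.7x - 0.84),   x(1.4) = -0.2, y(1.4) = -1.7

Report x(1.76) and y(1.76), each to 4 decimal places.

-0.4325, -1.1671

Heun on (x,y): k1 = f(s_n, state_n); k2 = f(s_n + h, state_n + h·k1); state_{n+1} = state_n + (h/2)·(k1 + k2).
1.400000: (-0.200000, -1.700000)
  k1 = (-0.497800, 1.666000)
  predictor → (-0.289604, -1.400120)
  k2 = (-0.627899, 1.459937)
  → (-0.301313, -1.418666)
1.580000: (-0.301313, -1.418666)
  k1 = (-0.659264, 1.490903)
  predictor → (-0.419980, -1.150303)
  k2 = (-0.798309, 1.304428)
  → (-0.432494, -1.167086)
(x(1.76), y(1.76)) ≈ (-0.4325, -1.1671)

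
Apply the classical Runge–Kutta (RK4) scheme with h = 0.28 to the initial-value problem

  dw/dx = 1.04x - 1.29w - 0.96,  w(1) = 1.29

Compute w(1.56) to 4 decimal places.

RK4: k1 = f(x_n, w_n); k2 = f(x_n + h/2, w_n + (h/2)·k1); k3 = f(x_n + h/2, w_n + (h/2)·k2); k4 = f(x_n + h, w_n + h·k3); w_{n+1} = w_n + (h/6)·(k1 + 2k2 + 2k3 + k4).
x=1.000000, w=1.290000:
  k1 = f(1.000000, 1.290000) = -1.584100
  k2 = f(1.140000, 1.068226) = -1.152412
  k3 = f(1.140000, 1.128662) = -1.230374
  k4 = f(1.280000, 0.945495) = -0.848489
  w ← 1.290000 + (0.28/6)·(k1 + 2k2 + 2k3 + k4) = 0.954086
x=1.280000, w=0.954086:
  k1 = f(1.280000, 0.954086) = -0.859571
  k2 = f(1.420000, 0.833746) = -0.558732
  k3 = f(1.420000, 0.875863) = -0.613064
  k4 = f(1.560000, 0.782428) = -0.346932
  w ← 0.954086 + (0.28/6)·(k1 + 2k2 + 2k3 + k4) = 0.788415
w(1.56) ≈ 0.7884

0.7884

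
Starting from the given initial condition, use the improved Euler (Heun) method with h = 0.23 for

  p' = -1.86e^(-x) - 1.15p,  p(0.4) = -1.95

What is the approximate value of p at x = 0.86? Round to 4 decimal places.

Heun: k1 = f(x_n, p_n); k2 = f(x_n + h, p_n + h·k1); p_{n+1} = p_n + (h/2)·(k1 + k2).
x=0.400000, p=-1.950000:
  k1 = f(0.400000, -1.950000) = 0.995705
  k2 = f(0.630000, -1.720988) = 0.988515
  p ← -1.950000 + (0.23/2)·(0.995705 + 0.988515) = -1.721815
x=0.630000, p=-1.721815:
  k1 = f(0.630000, -1.721815) = 0.989466
  k2 = f(0.860000, -1.494237) = 0.931292
  p ← -1.721815 + (0.23/2)·(0.989466 + 0.931292) = -1.500928
p(0.86) ≈ -1.5009

-1.5009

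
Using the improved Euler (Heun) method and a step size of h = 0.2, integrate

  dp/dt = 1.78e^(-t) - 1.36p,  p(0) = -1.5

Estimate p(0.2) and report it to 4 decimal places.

-0.8722

Heun: k1 = f(t_n, p_n); k2 = f(t_n + h, p_n + h·k1); p_{n+1} = p_n + (h/2)·(k1 + k2).
t=0.000000, p=-1.500000:
  k1 = f(0.000000, -1.500000) = 3.820000
  k2 = f(0.200000, -0.736000) = 2.458301
  p ← -1.500000 + (0.2/2)·(3.820000 + 2.458301) = -0.872170
p(0.2) ≈ -0.8722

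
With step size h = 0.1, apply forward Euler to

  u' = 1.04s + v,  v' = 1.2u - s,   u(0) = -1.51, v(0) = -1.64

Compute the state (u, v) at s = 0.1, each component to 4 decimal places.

Euler on (u,v): u_{n+1} = u_n + h·u', v_{n+1} = v_n + h·v'.
0.000000: (-1.510000, -1.640000); f=(-1.640000, -1.812000) → (-1.674000, -1.821200)
(u(0.1), v(0.1)) ≈ (-1.6740, -1.8212)

-1.6740, -1.8212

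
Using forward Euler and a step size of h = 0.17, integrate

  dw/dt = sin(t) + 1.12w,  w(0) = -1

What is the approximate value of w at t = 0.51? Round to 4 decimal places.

-1.5959

Euler: w_{n+1} = w_n + h·f(t_n, w_n).
t=0.000000, w=-1.000000: f=-1.120000 → w ← -1.000000 + 0.17·(-1.120000) = -1.190400
t=0.170000, w=-1.190400: f=-1.164066 → w ← -1.190400 + 0.17·(-1.164066) = -1.388291
t=0.340000, w=-1.388291: f=-1.221399 → w ← -1.388291 + 0.17·(-1.221399) = -1.595929
w(0.51) ≈ -1.5959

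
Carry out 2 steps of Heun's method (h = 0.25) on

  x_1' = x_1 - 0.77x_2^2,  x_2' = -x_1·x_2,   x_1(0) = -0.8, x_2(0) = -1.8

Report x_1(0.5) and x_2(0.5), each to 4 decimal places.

-4.3015, -4.5133

Heun on (x_1,x_2): k1 = f(x_n, state_n); k2 = f(x_n + h, state_n + h·k1); state_{n+1} = state_n + (h/2)·(k1 + k2).
0.000000: (-0.800000, -1.800000)
  k1 = (-3.294800, -1.440000)
  predictor → (-1.623700, -2.160000)
  k2 = (-5.216212, -3.507192)
  → (-1.863877, -2.418399)
0.250000: (-1.863877, -2.418399)
  k1 = (-6.367340, -4.507597)
  predictor → (-3.455711, -3.545298)
  k2 = (-13.133949, -12.251528)
  → (-4.301538, -4.513290)
(x_1(0.5), x_2(0.5)) ≈ (-4.3015, -4.5133)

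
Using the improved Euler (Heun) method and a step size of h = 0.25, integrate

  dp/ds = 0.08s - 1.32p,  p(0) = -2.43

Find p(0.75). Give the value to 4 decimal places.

-0.9069

Heun: k1 = f(s_n, p_n); k2 = f(s_n + h, p_n + h·k1); p_{n+1} = p_n + (h/2)·(k1 + k2).
s=0.000000, p=-2.430000:
  k1 = f(0.000000, -2.430000) = 3.207600
  k2 = f(0.250000, -1.628100) = 2.169092
  p ← -2.430000 + (0.25/2)·(3.207600 + 2.169092) = -1.757914
s=0.250000, p=-1.757914:
  k1 = f(0.250000, -1.757914) = 2.340446
  k2 = f(0.500000, -1.172802) = 1.588099
  p ← -1.757914 + (0.25/2)·(2.340446 + 1.588099) = -1.266845
s=0.500000, p=-1.266845:
  k1 = f(0.500000, -1.266845) = 1.712236
  k2 = f(0.750000, -0.838786) = 1.167198
  p ← -1.266845 + (0.25/2)·(1.712236 + 1.167198) = -0.906916
p(0.75) ≈ -0.9069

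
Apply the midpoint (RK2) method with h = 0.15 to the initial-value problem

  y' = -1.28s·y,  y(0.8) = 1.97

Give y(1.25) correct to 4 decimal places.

1.0910

Midpoint: k1 = f(s_n, y_n); k2 = f(s_n + h/2, y_n + (h/2)·k1); y_{n+1} = y_n + h·k2.
s=0.800000, y=1.970000:
  k1 = f(0.800000, 1.970000) = -2.017280
  k2 = f(0.875000, 1.818704) = -2.036948
  y ← 1.970000 + 0.15·(-2.036948) = 1.664458
s=0.950000, y=1.664458:
  k1 = f(0.950000, 1.664458) = -2.023981
  k2 = f(1.025000, 1.512659) = -1.984609
  y ← 1.664458 + 0.15·(-1.984609) = 1.366766
s=1.100000, y=1.366766:
  k1 = f(1.100000, 1.366766) = -1.924407
  k2 = f(1.175000, 1.222436) = -1.838544
  y ← 1.366766 + 0.15·(-1.838544) = 1.090985
y(1.25) ≈ 1.0910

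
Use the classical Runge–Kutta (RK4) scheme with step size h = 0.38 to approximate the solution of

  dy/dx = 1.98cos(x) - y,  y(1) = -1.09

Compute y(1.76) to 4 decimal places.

-0.3637

RK4: k1 = f(x_n, y_n); k2 = f(x_n + h/2, y_n + (h/2)·k1); k3 = f(x_n + h/2, y_n + (h/2)·k2); k4 = f(x_n + h, y_n + h·k3); y_{n+1} = y_n + (h/6)·(k1 + 2k2 + 2k3 + k4).
x=1.000000, y=-1.090000:
  k1 = f(1.000000, -1.090000) = 2.159799
  k2 = f(1.190000, -0.679638) = 1.415525
  k3 = f(1.190000, -0.821050) = 1.556937
  k4 = f(1.380000, -0.498364) = 0.873853
  y ← -1.090000 + (0.38/6)·(k1 + 2k2 + 2k3 + k4) = -0.521357
x=1.380000, y=-0.521357:
  k1 = f(1.380000, -0.521357) = 0.896846
  k2 = f(1.570000, -0.350956) = 0.352533
  k3 = f(1.570000, -0.454376) = 0.455952
  k4 = f(1.760000, -0.348095) = -0.024297
  y ← -0.521357 + (0.38/6)·(k1 + 2k2 + 2k3 + k4) = -0.363687
y(1.76) ≈ -0.3637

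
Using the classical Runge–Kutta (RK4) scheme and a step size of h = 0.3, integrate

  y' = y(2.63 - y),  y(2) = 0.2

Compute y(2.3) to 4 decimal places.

0.4031

RK4: k1 = f(t_n, y_n); k2 = f(t_n + h/2, y_n + (h/2)·k1); k3 = f(t_n + h/2, y_n + (h/2)·k2); k4 = f(t_n + h, y_n + h·k3); y_{n+1} = y_n + (h/6)·(k1 + 2k2 + 2k3 + k4).
t=2.000000, y=0.200000:
  k1 = f(2.000000, 0.200000) = 0.486000
  k2 = f(2.150000, 0.272900) = 0.643253
  k3 = f(2.150000, 0.296488) = 0.691858
  k4 = f(2.300000, 0.407557) = 0.905773
  y ← 0.200000 + (0.3/6)·(k1 + 2k2 + 2k3 + k4) = 0.403100
y(2.3) ≈ 0.4031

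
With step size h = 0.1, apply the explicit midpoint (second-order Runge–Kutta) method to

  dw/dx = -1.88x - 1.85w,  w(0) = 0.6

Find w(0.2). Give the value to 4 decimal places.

0.3812

Midpoint: k1 = f(x_n, w_n); k2 = f(x_n + h/2, w_n + (h/2)·k1); w_{n+1} = w_n + h·k2.
x=0.000000, w=0.600000:
  k1 = f(0.000000, 0.600000) = -1.110000
  k2 = f(0.050000, 0.544500) = -1.101325
  w ← 0.600000 + 0.1·(-1.101325) = 0.489867
x=0.100000, w=0.489867:
  k1 = f(0.100000, 0.489867) = -1.094255
  k2 = f(0.150000, 0.435155) = -1.087036
  w ← 0.489867 + 0.1·(-1.087036) = 0.381164
w(0.2) ≈ 0.3812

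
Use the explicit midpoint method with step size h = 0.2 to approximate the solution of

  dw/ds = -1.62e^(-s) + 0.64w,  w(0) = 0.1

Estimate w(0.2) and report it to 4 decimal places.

Midpoint: k1 = f(s_n, w_n); k2 = f(s_n + h/2, w_n + (h/2)·k1); w_{n+1} = w_n + h·k2.
s=0.000000, w=0.100000:
  k1 = f(0.000000, 0.100000) = -1.556000
  k2 = f(0.100000, -0.055600) = -1.501421
  w ← 0.100000 + 0.2·(-1.501421) = -0.200284
w(0.2) ≈ -0.2003

-0.2003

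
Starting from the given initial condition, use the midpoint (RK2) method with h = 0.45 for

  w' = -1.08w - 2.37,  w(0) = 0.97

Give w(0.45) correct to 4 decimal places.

-0.1942

Midpoint: k1 = f(s_n, w_n); k2 = f(s_n + h/2, w_n + (h/2)·k1); w_{n+1} = w_n + h·k2.
s=0.000000, w=0.970000:
  k1 = f(0.000000, 0.970000) = -3.417600
  k2 = f(0.225000, 0.201040) = -2.587123
  w ← 0.970000 + 0.45·(-2.587123) = -0.194205
w(0.45) ≈ -0.1942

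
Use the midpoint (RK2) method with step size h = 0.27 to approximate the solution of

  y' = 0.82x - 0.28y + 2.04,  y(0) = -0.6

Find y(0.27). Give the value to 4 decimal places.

Midpoint: k1 = f(x_n, y_n); k2 = f(x_n + h/2, y_n + (h/2)·k1); y_{n+1} = y_n + h·k2.
x=0.000000, y=-0.600000:
  k1 = f(0.000000, -0.600000) = 2.208000
  k2 = f(0.135000, -0.301920) = 2.235238
  y ← -0.600000 + 0.27·2.235238 = 0.003514
y(0.27) ≈ 0.0035

0.0035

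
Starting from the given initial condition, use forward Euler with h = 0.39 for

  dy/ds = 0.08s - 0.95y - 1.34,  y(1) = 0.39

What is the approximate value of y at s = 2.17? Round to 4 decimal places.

-0.8662

Euler: y_{n+1} = y_n + h·f(s_n, y_n).
s=1.000000, y=0.390000: f=-1.630500 → y ← 0.390000 + 0.39·(-1.630500) = -0.245895
s=1.390000, y=-0.245895: f=-0.995200 → y ← -0.245895 + 0.39·(-0.995200) = -0.634023
s=1.780000, y=-0.634023: f=-0.595278 → y ← -0.634023 + 0.39·(-0.595278) = -0.866181
y(2.17) ≈ -0.8662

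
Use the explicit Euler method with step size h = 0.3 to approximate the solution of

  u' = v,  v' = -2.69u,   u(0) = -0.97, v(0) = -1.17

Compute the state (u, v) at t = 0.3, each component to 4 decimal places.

Euler on (u,v): u_{n+1} = u_n + h·u', v_{n+1} = v_n + h·v'.
0.000000: (-0.970000, -1.170000); f=(-1.170000, 2.609300) → (-1.321000, -0.387210)
(u(0.3), v(0.3)) ≈ (-1.3210, -0.3872)

-1.3210, -0.3872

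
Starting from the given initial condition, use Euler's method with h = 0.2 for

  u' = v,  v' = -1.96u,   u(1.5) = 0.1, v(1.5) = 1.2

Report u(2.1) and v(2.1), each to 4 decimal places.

0.7777, 0.8032

Euler on (u,v): u_{n+1} = u_n + h·u', v_{n+1} = v_n + h·v'.
1.500000: (0.100000, 1.200000); f=(1.200000, -0.196000) → (0.340000, 1.160800)
1.700000: (0.340000, 1.160800); f=(1.160800, -0.666400) → (0.572160, 1.027520)
1.900000: (0.572160, 1.027520); f=(1.027520, -1.121434) → (0.777664, 0.803233)
(u(2.1), v(2.1)) ≈ (0.7777, 0.8032)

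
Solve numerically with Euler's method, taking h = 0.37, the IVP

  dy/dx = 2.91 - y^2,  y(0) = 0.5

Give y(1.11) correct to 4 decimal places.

Euler: y_{n+1} = y_n + h·f(x_n, y_n).
x=0.000000, y=0.500000: f=2.660000 → y ← 0.500000 + 0.37·2.660000 = 1.484200
x=0.370000, y=1.484200: f=0.707150 → y ← 1.484200 + 0.37·0.707150 = 1.745846
x=0.740000, y=1.745846: f=-0.137977 → y ← 1.745846 + 0.37·(-0.137977) = 1.694794
y(1.11) ≈ 1.6948

1.6948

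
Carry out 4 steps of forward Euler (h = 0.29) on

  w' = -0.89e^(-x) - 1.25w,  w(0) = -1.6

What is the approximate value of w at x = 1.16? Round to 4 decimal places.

Euler: w_{n+1} = w_n + h·f(x_n, w_n).
x=0.000000, w=-1.600000: f=1.110000 → w ← -1.600000 + 0.29·1.110000 = -1.278100
x=0.290000, w=-1.278100: f=0.931670 → w ← -1.278100 + 0.29·0.931670 = -1.007916
x=0.580000, w=-1.007916: f=0.761585 → w ← -1.007916 + 0.29·0.761585 = -0.787056
x=0.870000, w=-0.787056: f=0.610953 → w ← -0.787056 + 0.29·0.610953 = -0.609880
w(1.16) ≈ -0.6099

-0.6099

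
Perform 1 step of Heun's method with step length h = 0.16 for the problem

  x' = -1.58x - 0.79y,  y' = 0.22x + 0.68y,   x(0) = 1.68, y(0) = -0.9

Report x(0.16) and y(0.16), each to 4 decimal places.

Heun on (x,y): k1 = f(t_n, state_n); k2 = f(t_n + h, state_n + h·k1); state_{n+1} = state_n + (h/2)·(k1 + k2).
0.000000: (1.680000, -0.900000)
  k1 = (-1.943400, -0.242400)
  predictor → (1.369056, -0.938784)
  k2 = (-1.421469, -0.337181)
  → (1.410810, -0.946366)
(x(0.16), y(0.16)) ≈ (1.4108, -0.9464)

1.4108, -0.9464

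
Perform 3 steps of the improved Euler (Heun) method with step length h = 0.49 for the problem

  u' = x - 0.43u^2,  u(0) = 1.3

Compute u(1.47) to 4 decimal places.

Heun: k1 = f(x_n, u_n); k2 = f(x_n + h, u_n + h·k1); u_{n+1} = u_n + (h/2)·(k1 + k2).
x=0.000000, u=1.300000:
  k1 = f(0.000000, 1.300000) = -0.726700
  k2 = f(0.490000, 0.943917) = 0.106879
  u ← 1.300000 + (0.49/2)·(-0.726700 + 0.106879) = 1.148144
x=0.490000, u=1.148144:
  k1 = f(0.490000, 1.148144) = -0.076841
  k2 = f(0.980000, 1.110492) = 0.449727
  u ← 1.148144 + (0.49/2)·(-0.076841 + 0.449727) = 1.239501
x=0.980000, u=1.239501:
  k1 = f(0.980000, 1.239501) = 0.319364
  k2 = f(1.470000, 1.395989) = 0.632022
  u ← 1.239501 + (0.49/2)·(0.319364 + 0.632022) = 1.472591
u(1.47) ≈ 1.4726

1.4726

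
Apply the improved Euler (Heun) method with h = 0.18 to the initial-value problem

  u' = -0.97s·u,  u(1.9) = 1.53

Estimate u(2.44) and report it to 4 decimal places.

Heun: k1 = f(s_n, u_n); k2 = f(s_n + h, u_n + h·k1); u_{n+1} = u_n + (h/2)·(k1 + k2).
s=1.900000, u=1.530000:
  k1 = f(1.900000, 1.530000) = -2.819790
  k2 = f(2.080000, 1.022438) = -2.062871
  u ← 1.530000 + (0.18/2)·(-2.819790 + (-2.062871)) = 1.090561
s=2.080000, u=1.090561:
  k1 = f(2.080000, 1.090561) = -2.200315
  k2 = f(2.260000, 0.694504) = -1.522491
  u ← 1.090561 + (0.18/2)·(-2.200315 + (-1.522491)) = 0.755508
s=2.260000, u=0.755508:
  k1 = f(2.260000, 0.755508) = -1.656225
  k2 = f(2.440000, 0.457388) = -1.082545
  u ← 0.755508 + (0.18/2)·(-1.656225 + (-1.082545)) = 0.509019
u(2.44) ≈ 0.5090

0.5090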